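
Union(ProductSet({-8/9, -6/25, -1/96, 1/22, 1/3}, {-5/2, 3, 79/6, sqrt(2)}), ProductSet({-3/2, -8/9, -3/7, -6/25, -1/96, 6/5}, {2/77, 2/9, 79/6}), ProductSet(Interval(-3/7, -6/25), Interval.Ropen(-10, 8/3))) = Union(ProductSet({-8/9, -6/25, -1/96, 1/22, 1/3}, {-5/2, 3, 79/6, sqrt(2)}), ProductSet({-3/2, -8/9, -3/7, -6/25, -1/96, 6/5}, {2/77, 2/9, 79/6}), ProductSet(Interval(-3/7, -6/25), Interval.Ropen(-10, 8/3)))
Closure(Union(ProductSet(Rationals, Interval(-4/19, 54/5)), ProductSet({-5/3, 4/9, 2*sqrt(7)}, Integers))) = Union(ProductSet({-5/3, 4/9, 2*sqrt(7)}, Integers), ProductSet(Reals, Interval(-4/19, 54/5)))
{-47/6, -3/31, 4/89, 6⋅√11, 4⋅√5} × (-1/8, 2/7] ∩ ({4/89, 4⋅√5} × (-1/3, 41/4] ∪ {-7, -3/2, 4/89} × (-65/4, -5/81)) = {4/89, 4⋅√5} × (-1/8, 2/7]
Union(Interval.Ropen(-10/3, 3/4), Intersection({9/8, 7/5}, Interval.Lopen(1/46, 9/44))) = Interval.Ropen(-10/3, 3/4)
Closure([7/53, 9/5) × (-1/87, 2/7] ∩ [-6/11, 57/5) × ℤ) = [7/53, 9/5] × {0}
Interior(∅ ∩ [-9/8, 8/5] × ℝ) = ∅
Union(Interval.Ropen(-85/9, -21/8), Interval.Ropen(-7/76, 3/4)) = Union(Interval.Ropen(-85/9, -21/8), Interval.Ropen(-7/76, 3/4))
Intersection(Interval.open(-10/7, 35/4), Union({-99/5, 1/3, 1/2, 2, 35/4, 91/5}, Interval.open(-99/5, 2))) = Interval.Lopen(-10/7, 2)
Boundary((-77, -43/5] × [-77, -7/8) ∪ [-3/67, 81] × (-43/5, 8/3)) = ({-77, -43/5} × [-77, -7/8]) ∪ ({-3/67, 81} × [-43/5, 8/3]) ∪ ([-77, -43/5] × {-77, -7/8}) ∪ ([-3/67, 81] × {-43/5, 8/3})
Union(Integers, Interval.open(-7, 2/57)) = Union(Integers, Interval.Ropen(-7, 2/57))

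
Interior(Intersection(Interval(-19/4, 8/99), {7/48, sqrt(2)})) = EmptySet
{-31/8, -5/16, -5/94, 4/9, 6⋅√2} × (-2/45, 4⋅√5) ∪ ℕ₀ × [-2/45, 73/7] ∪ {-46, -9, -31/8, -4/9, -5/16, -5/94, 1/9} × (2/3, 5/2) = (ℕ₀ × [-2/45, 73/7]) ∪ ({-46, -9, -31/8, -4/9, -5/16, -5/94, 1/9} × (2/3, 5/2)) ∪ ({-31/8, -5/16, -5/94, 4/9, 6⋅√2} × (-2/45, 4⋅√5))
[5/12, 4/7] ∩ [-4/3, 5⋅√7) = [5/12, 4/7]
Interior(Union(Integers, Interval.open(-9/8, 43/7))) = Union(Complement(Integers, Union(Complement(Integers, Interval.open(-9/8, 43/7)), {-9/8, 43/7})), Complement(Interval.open(-9/8, 43/7), Complement(Integers, Interval.open(-9/8, 43/7))), Complement(Range(-1, 7, 1), Complement(Integers, Interval.open(-9/8, 43/7))), Complement(Range(-1, 7, 1), Union(Complement(Integers, Interval.open(-9/8, 43/7)), {-9/8, 43/7})))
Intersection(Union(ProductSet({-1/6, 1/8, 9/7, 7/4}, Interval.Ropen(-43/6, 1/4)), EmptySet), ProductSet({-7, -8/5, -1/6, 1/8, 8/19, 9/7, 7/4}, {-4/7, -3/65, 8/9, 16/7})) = ProductSet({-1/6, 1/8, 9/7, 7/4}, {-4/7, -3/65})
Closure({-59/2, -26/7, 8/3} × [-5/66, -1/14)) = {-59/2, -26/7, 8/3} × [-5/66, -1/14]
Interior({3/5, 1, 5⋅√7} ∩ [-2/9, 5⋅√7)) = ∅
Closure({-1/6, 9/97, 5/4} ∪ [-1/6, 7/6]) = [-1/6, 7/6] ∪ {5/4}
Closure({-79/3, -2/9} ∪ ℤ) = ℤ ∪ {-79/3, -2/9}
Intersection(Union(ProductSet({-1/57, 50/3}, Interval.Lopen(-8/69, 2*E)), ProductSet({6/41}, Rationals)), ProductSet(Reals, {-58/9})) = ProductSet({6/41}, {-58/9})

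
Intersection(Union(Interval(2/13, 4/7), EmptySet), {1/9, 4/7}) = {4/7}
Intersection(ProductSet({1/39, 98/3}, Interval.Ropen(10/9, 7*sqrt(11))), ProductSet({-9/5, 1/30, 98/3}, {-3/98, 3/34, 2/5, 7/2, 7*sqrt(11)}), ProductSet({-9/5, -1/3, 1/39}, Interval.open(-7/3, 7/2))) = EmptySet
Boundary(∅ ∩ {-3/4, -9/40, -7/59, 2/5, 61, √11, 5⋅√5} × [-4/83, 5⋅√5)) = ∅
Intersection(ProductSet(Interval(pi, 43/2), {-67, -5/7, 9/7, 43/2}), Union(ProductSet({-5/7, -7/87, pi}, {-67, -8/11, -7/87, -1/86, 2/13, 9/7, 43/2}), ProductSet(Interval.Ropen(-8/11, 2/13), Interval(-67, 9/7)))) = ProductSet({pi}, {-67, 9/7, 43/2})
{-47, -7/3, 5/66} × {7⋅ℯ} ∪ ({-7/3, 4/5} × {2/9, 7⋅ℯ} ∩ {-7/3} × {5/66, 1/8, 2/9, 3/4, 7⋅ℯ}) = ({-7/3} × {2/9, 7⋅ℯ}) ∪ ({-47, -7/3, 5/66} × {7⋅ℯ})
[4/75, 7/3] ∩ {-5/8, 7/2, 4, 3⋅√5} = ∅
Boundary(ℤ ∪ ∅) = ℤ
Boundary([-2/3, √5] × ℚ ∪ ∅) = [-2/3, √5] × ℝ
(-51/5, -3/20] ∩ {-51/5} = ∅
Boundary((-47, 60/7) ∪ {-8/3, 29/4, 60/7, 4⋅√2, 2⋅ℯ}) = {-47, 60/7}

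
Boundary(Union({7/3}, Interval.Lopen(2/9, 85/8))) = {2/9, 85/8}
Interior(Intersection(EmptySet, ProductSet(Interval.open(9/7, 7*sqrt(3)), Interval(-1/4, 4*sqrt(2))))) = EmptySet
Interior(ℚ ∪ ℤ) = ∅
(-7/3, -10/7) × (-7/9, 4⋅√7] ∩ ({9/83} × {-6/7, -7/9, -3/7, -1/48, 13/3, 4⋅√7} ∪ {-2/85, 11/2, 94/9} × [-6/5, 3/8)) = ∅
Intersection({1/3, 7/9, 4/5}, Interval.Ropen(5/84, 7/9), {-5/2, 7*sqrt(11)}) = EmptySet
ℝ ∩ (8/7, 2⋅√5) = (8/7, 2⋅√5)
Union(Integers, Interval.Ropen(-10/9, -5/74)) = Union(Integers, Interval.Ropen(-10/9, -5/74))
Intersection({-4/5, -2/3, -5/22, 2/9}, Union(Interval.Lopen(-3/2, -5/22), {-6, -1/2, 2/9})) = {-4/5, -2/3, -5/22, 2/9}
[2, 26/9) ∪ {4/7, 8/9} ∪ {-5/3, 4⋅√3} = {-5/3, 4/7, 8/9, 4⋅√3} ∪ [2, 26/9)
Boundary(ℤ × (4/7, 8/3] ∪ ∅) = ℤ × [4/7, 8/3]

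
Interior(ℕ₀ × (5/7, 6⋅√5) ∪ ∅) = ∅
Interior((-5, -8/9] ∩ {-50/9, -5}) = ∅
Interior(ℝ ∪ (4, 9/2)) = (-∞, ∞)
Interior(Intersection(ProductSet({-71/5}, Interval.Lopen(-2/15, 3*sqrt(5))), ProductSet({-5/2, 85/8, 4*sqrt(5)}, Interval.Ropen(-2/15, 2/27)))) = EmptySet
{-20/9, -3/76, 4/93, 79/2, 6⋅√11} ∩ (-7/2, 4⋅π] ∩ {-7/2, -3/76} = {-3/76}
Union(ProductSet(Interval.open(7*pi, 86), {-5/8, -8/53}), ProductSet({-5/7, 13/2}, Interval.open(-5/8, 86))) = Union(ProductSet({-5/7, 13/2}, Interval.open(-5/8, 86)), ProductSet(Interval.open(7*pi, 86), {-5/8, -8/53}))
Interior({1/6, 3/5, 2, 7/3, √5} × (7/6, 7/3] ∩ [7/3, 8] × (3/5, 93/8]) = ∅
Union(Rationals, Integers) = Rationals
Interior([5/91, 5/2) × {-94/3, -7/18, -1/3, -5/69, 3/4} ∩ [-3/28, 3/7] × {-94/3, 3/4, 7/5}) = ∅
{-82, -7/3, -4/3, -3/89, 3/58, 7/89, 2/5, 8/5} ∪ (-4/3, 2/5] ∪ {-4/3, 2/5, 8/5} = {-82, -7/3, 8/5} ∪ [-4/3, 2/5]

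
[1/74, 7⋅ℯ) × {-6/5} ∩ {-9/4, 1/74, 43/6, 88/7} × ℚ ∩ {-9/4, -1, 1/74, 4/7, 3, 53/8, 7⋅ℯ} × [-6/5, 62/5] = {1/74} × {-6/5}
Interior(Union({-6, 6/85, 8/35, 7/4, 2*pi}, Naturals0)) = EmptySet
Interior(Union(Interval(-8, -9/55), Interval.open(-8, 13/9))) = Interval.open(-8, 13/9)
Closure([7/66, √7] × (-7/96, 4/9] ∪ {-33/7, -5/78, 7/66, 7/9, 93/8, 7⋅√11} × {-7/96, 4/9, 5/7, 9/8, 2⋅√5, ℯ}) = ([7/66, √7] × [-7/96, 4/9]) ∪ ({-33/7, -5/78, 7/66, 7/9, 93/8, 7⋅√11} × {-7/96, 4/9, 5/7, 9/8, 2⋅√5, ℯ})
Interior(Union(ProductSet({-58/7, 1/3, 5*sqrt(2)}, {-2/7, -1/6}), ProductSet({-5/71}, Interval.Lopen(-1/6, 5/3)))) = EmptySet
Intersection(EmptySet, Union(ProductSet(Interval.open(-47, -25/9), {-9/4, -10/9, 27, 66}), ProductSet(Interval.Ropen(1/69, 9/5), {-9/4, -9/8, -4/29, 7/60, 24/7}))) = EmptySet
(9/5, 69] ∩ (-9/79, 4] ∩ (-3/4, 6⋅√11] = (9/5, 4]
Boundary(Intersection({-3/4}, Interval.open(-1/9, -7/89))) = EmptySet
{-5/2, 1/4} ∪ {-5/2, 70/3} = {-5/2, 1/4, 70/3}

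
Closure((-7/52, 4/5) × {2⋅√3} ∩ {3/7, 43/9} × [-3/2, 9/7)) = ∅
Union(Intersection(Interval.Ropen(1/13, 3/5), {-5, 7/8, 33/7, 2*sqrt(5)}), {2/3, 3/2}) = {2/3, 3/2}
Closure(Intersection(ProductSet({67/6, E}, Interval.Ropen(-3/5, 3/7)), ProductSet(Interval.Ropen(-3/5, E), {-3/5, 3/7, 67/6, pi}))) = EmptySet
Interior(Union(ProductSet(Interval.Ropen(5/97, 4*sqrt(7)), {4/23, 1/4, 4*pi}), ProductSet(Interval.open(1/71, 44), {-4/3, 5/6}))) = EmptySet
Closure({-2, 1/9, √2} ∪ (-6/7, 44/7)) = {-2} ∪ [-6/7, 44/7]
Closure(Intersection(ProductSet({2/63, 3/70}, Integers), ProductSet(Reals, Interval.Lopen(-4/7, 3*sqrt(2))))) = ProductSet({2/63, 3/70}, Range(0, 5, 1))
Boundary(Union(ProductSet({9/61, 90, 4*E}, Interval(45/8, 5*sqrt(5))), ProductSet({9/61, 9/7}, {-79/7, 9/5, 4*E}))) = Union(ProductSet({9/61, 9/7}, {-79/7, 9/5, 4*E}), ProductSet({9/61, 90, 4*E}, Interval(45/8, 5*sqrt(5))))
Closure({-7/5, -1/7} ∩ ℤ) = ∅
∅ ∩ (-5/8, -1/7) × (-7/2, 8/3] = ∅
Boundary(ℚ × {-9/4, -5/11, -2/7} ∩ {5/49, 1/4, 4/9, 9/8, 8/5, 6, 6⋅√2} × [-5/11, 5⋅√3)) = {5/49, 1/4, 4/9, 9/8, 8/5, 6} × {-5/11, -2/7}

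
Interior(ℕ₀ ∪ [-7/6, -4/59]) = ((-7/6, -4/59) \ ℕ₀ \ (-7/6, -4/59)) ∪ (ℕ₀ \ ({-7/6, -4/59} ∪ (ℕ₀ \ (-7/6, -4/59))))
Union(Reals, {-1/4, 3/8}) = Reals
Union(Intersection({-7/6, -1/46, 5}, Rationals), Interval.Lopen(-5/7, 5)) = Union({-7/6}, Interval.Lopen(-5/7, 5))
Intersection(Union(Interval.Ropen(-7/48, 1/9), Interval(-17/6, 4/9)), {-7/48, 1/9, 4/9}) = {-7/48, 1/9, 4/9}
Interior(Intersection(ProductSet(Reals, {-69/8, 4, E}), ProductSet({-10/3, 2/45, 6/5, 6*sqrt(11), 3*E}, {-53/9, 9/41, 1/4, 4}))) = EmptySet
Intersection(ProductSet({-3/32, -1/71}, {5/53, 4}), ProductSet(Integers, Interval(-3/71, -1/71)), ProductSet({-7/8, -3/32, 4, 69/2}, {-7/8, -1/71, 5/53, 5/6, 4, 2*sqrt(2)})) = EmptySet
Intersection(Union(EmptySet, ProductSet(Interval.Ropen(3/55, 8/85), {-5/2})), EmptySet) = EmptySet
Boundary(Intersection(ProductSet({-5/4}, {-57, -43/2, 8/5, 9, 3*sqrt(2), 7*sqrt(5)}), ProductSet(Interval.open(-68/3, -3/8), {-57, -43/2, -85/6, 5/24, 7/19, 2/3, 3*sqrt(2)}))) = ProductSet({-5/4}, {-57, -43/2, 3*sqrt(2)})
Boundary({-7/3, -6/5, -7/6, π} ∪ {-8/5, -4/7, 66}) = {-7/3, -8/5, -6/5, -7/6, -4/7, 66, π}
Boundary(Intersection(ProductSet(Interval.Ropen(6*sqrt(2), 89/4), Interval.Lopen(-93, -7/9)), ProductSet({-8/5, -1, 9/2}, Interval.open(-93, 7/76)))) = EmptySet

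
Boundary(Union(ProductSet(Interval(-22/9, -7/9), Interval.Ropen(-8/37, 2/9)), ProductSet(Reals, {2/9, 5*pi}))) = Union(ProductSet({-22/9, -7/9}, Interval(-8/37, 2/9)), ProductSet(Interval(-22/9, -7/9), {-8/37, 2/9}), ProductSet(Interval(-oo, oo), {2/9, 5*pi}))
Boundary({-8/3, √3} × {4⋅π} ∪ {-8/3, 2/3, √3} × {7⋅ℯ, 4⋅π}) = {-8/3, 2/3, √3} × {7⋅ℯ, 4⋅π}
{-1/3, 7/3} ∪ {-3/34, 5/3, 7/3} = {-1/3, -3/34, 5/3, 7/3}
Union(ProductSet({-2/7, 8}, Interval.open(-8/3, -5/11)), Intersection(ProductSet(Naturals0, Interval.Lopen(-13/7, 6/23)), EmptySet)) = ProductSet({-2/7, 8}, Interval.open(-8/3, -5/11))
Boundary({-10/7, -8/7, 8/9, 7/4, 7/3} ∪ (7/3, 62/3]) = {-10/7, -8/7, 8/9, 7/4, 7/3, 62/3}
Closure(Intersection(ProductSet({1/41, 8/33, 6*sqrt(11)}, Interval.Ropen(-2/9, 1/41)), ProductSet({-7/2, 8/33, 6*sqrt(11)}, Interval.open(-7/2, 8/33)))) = ProductSet({8/33, 6*sqrt(11)}, Interval(-2/9, 1/41))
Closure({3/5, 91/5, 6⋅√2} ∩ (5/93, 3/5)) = ∅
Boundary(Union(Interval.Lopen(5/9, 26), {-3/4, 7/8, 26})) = {-3/4, 5/9, 26}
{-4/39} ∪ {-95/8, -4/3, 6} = {-95/8, -4/3, -4/39, 6}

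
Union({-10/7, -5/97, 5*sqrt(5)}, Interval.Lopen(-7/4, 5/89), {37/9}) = Union({37/9, 5*sqrt(5)}, Interval.Lopen(-7/4, 5/89))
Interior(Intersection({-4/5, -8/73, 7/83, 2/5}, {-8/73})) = EmptySet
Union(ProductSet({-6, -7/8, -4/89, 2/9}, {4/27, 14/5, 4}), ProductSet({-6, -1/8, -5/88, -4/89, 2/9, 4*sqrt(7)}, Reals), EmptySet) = Union(ProductSet({-6, -7/8, -4/89, 2/9}, {4/27, 14/5, 4}), ProductSet({-6, -1/8, -5/88, -4/89, 2/9, 4*sqrt(7)}, Reals))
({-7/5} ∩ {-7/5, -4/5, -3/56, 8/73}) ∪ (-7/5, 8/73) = [-7/5, 8/73)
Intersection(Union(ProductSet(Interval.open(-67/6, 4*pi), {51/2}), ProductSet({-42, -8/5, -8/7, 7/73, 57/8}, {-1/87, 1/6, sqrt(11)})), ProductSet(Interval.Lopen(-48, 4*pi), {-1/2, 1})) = EmptySet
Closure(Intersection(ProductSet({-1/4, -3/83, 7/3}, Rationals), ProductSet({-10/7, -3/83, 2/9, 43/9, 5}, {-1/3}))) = ProductSet({-3/83}, {-1/3})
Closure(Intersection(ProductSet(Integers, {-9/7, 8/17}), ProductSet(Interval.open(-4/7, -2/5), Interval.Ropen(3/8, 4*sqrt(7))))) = EmptySet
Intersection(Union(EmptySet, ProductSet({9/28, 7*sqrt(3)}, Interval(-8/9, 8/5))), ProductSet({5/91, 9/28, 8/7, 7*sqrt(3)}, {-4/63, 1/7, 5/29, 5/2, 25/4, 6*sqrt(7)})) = ProductSet({9/28, 7*sqrt(3)}, {-4/63, 1/7, 5/29})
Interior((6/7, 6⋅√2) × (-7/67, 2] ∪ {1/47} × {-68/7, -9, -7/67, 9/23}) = (6/7, 6⋅√2) × (-7/67, 2)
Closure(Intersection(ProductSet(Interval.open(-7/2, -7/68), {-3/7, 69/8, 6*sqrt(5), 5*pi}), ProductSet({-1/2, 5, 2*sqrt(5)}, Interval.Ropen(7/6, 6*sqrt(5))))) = ProductSet({-1/2}, {69/8})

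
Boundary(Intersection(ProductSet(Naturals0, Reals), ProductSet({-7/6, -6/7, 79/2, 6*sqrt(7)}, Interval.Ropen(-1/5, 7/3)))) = EmptySet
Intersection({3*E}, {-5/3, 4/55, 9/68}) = EmptySet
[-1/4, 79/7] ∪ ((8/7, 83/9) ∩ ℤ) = [-1/4, 79/7] ∪ {2, 3, …, 9}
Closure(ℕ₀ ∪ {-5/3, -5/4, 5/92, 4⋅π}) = {-5/3, -5/4, 5/92, 4⋅π} ∪ ℕ₀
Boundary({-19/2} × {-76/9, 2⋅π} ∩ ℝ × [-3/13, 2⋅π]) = {-19/2} × {2⋅π}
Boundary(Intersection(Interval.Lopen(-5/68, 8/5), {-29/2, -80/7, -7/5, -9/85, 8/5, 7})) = {8/5}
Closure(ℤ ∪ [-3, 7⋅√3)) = ℤ ∪ [-3, 7⋅√3]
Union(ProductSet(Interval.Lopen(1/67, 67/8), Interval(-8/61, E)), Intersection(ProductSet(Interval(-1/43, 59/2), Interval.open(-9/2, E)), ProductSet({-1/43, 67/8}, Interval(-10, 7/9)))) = Union(ProductSet({-1/43, 67/8}, Interval.Lopen(-9/2, 7/9)), ProductSet(Interval.Lopen(1/67, 67/8), Interval(-8/61, E)))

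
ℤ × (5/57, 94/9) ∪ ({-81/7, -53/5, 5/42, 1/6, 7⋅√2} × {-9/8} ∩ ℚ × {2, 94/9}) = ℤ × (5/57, 94/9)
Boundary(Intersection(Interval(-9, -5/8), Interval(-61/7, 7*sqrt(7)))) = {-61/7, -5/8}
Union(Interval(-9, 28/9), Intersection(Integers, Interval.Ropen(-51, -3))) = Union(Interval(-9, 28/9), Range(-51, -3, 1))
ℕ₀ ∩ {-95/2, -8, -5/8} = ∅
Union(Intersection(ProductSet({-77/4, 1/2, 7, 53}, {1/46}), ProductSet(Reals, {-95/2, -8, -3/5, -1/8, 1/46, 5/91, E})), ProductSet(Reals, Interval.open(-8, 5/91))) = ProductSet(Reals, Interval.open(-8, 5/91))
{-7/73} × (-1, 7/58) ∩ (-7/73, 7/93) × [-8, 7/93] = ∅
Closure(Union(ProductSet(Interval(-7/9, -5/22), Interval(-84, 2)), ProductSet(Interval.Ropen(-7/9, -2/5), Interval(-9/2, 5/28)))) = ProductSet(Interval(-7/9, -5/22), Interval(-84, 2))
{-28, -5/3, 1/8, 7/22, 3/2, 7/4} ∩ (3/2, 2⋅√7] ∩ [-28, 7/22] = ∅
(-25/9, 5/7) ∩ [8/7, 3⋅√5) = ∅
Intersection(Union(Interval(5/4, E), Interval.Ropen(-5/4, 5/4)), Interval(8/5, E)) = Interval(8/5, E)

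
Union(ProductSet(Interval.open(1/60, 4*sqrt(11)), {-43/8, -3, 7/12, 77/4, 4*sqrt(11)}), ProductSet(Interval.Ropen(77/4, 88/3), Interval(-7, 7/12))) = Union(ProductSet(Interval.open(1/60, 4*sqrt(11)), {-43/8, -3, 7/12, 77/4, 4*sqrt(11)}), ProductSet(Interval.Ropen(77/4, 88/3), Interval(-7, 7/12)))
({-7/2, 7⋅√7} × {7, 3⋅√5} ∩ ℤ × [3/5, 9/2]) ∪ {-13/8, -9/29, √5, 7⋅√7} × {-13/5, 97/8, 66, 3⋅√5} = {-13/8, -9/29, √5, 7⋅√7} × {-13/5, 97/8, 66, 3⋅√5}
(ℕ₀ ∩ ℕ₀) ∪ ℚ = ℚ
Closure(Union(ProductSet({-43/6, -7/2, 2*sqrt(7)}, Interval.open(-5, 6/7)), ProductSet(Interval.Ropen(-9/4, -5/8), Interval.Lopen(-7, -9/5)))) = Union(ProductSet({-9/4, -5/8}, Interval(-7, -9/5)), ProductSet({-43/6, -7/2, 2*sqrt(7)}, Interval(-5, 6/7)), ProductSet(Interval(-9/4, -5/8), {-7, -9/5}), ProductSet(Interval.Ropen(-9/4, -5/8), Interval.Lopen(-7, -9/5)))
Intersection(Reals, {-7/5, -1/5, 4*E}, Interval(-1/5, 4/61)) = {-1/5}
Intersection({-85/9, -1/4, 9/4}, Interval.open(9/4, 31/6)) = EmptySet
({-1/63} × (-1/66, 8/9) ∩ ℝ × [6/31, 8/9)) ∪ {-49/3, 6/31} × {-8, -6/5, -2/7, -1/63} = ({-1/63} × [6/31, 8/9)) ∪ ({-49/3, 6/31} × {-8, -6/5, -2/7, -1/63})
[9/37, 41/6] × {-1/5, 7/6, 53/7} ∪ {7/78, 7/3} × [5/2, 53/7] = ({7/78, 7/3} × [5/2, 53/7]) ∪ ([9/37, 41/6] × {-1/5, 7/6, 53/7})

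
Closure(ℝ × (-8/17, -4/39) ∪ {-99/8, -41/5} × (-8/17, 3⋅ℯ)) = (ℝ × [-8/17, -4/39]) ∪ ({-99/8, -41/5} × [-8/17, 3⋅ℯ])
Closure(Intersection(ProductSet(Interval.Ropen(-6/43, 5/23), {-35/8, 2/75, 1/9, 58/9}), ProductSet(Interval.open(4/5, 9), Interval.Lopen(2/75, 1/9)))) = EmptySet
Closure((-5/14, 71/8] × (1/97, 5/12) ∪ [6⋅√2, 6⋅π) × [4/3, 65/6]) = ({-5/14, 71/8} × [1/97, 5/12]) ∪ ([-5/14, 71/8] × {1/97, 5/12}) ∪ ((-5/14, 71/8] × (1/97, 5/12)) ∪ ([6⋅√2, 6⋅π] × [4/3, 65/6])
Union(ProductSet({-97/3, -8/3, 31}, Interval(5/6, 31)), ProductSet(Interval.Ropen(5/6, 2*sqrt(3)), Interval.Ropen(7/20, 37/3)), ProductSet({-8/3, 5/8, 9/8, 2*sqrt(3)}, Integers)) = Union(ProductSet({-97/3, -8/3, 31}, Interval(5/6, 31)), ProductSet({-8/3, 5/8, 9/8, 2*sqrt(3)}, Integers), ProductSet(Interval.Ropen(5/6, 2*sqrt(3)), Interval.Ropen(7/20, 37/3)))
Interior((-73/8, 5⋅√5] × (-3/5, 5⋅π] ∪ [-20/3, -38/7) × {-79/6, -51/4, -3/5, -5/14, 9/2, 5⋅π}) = (-73/8, 5⋅√5) × (-3/5, 5⋅π)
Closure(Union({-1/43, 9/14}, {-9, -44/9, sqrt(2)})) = {-9, -44/9, -1/43, 9/14, sqrt(2)}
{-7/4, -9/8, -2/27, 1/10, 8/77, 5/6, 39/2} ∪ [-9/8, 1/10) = {-7/4, 8/77, 5/6, 39/2} ∪ [-9/8, 1/10]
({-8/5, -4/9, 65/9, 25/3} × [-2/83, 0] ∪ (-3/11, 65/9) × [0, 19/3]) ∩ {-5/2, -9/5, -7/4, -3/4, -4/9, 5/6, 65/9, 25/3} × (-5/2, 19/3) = ({5/6} × [0, 19/3)) ∪ ({-4/9, 65/9, 25/3} × [-2/83, 0])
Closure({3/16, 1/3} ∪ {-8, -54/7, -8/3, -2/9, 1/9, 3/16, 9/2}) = {-8, -54/7, -8/3, -2/9, 1/9, 3/16, 1/3, 9/2}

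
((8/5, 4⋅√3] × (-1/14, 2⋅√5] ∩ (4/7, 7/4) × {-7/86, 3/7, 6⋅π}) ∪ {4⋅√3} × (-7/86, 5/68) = ((8/5, 7/4) × {3/7}) ∪ ({4⋅√3} × (-7/86, 5/68))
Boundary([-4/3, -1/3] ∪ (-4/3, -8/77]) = {-4/3, -8/77}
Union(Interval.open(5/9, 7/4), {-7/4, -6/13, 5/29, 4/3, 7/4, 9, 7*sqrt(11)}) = Union({-7/4, -6/13, 5/29, 9, 7*sqrt(11)}, Interval.Lopen(5/9, 7/4))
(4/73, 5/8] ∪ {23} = (4/73, 5/8] ∪ {23}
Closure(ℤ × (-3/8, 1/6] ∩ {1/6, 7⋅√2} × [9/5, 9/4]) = ∅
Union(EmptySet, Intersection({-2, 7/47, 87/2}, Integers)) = {-2}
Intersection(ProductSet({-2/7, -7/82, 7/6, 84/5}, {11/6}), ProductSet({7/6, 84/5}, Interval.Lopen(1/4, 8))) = ProductSet({7/6, 84/5}, {11/6})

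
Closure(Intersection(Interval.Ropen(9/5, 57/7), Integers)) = Range(2, 9, 1)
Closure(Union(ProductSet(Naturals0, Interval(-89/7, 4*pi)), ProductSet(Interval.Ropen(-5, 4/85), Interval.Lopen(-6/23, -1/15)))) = Union(ProductSet({-5, 4/85}, Interval(-6/23, -1/15)), ProductSet(Interval(-5, 4/85), {-6/23, -1/15}), ProductSet(Interval.Ropen(-5, 4/85), Interval.Lopen(-6/23, -1/15)), ProductSet(Naturals0, Interval(-89/7, 4*pi)))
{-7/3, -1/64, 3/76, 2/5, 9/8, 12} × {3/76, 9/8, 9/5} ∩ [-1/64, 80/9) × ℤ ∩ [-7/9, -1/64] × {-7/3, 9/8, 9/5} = ∅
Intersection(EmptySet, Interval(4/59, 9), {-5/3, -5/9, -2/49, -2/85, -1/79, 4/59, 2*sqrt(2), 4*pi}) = EmptySet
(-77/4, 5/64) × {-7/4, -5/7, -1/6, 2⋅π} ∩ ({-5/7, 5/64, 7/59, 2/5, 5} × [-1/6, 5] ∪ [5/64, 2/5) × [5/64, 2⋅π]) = {-5/7} × {-1/6}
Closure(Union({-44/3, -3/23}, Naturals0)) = Union({-44/3, -3/23}, Naturals0)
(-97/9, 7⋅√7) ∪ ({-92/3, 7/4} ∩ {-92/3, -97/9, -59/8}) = {-92/3} ∪ (-97/9, 7⋅√7)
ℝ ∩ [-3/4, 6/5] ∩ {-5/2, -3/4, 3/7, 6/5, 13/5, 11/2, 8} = {-3/4, 3/7, 6/5}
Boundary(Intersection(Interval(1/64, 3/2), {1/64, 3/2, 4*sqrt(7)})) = {1/64, 3/2}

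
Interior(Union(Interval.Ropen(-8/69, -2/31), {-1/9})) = Interval.open(-8/69, -2/31)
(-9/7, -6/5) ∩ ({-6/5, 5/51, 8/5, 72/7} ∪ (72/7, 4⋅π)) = ∅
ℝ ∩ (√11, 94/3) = (√11, 94/3)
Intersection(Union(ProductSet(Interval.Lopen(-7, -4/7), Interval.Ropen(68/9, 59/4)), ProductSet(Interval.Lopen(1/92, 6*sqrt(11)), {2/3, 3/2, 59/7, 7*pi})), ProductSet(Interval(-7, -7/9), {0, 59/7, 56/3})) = ProductSet(Interval.Lopen(-7, -7/9), {59/7})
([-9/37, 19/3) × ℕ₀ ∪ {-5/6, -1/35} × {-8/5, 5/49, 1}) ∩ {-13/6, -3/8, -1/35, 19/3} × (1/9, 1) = ∅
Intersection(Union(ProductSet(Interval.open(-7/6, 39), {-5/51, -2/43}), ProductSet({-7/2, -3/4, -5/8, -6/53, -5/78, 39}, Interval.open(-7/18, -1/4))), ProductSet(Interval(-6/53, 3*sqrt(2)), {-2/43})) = ProductSet(Interval(-6/53, 3*sqrt(2)), {-2/43})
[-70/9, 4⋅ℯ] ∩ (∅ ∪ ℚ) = ℚ ∩ [-70/9, 4⋅ℯ]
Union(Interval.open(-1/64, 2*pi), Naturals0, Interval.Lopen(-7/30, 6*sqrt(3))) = Union(Interval.Lopen(-7/30, 6*sqrt(3)), Naturals0)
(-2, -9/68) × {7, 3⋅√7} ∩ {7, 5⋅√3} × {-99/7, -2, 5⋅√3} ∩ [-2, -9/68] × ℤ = ∅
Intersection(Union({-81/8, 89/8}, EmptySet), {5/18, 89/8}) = {89/8}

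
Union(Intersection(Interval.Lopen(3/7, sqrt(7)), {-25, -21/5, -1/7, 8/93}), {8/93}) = {8/93}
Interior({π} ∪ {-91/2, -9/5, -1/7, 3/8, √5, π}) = ∅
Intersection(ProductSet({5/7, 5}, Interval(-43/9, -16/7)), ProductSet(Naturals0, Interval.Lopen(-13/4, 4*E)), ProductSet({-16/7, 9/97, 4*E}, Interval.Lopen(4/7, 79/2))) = EmptySet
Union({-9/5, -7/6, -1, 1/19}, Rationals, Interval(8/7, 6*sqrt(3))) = Union(Interval(8/7, 6*sqrt(3)), Rationals)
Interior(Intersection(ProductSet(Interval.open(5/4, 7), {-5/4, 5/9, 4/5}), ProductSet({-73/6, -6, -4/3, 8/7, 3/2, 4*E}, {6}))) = EmptySet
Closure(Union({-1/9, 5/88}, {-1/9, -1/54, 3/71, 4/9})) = {-1/9, -1/54, 3/71, 5/88, 4/9}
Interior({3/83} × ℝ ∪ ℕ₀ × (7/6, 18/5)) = ∅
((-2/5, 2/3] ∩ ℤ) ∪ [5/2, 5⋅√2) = {0} ∪ [5/2, 5⋅√2)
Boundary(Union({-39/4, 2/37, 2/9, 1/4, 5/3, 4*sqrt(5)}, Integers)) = Union({-39/4, 2/37, 2/9, 1/4, 5/3, 4*sqrt(5)}, Integers)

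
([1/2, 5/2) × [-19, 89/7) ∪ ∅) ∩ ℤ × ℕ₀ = {1, 2} × {0, 1, …, 12}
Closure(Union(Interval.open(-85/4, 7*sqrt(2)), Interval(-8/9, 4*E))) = Interval(-85/4, 4*E)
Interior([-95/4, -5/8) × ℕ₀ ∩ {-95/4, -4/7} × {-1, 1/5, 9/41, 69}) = ∅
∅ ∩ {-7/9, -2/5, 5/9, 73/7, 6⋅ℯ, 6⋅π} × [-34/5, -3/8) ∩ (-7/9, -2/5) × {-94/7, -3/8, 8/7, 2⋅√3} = ∅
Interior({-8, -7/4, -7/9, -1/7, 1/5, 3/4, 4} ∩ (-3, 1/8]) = ∅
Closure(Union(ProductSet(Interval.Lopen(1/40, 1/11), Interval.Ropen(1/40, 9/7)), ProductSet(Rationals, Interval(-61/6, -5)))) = Union(ProductSet({1/40, 1/11}, Interval(1/40, 9/7)), ProductSet(Interval(1/40, 1/11), {1/40, 9/7}), ProductSet(Interval.Lopen(1/40, 1/11), Interval.Ropen(1/40, 9/7)), ProductSet(Reals, Interval(-61/6, -5)))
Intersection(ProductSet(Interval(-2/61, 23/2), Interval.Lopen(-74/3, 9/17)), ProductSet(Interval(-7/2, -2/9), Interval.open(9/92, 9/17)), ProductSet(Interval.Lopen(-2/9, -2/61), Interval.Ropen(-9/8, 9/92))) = EmptySet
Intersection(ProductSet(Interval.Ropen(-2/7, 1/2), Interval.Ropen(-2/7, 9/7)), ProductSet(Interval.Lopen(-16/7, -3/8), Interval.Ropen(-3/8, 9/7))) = EmptySet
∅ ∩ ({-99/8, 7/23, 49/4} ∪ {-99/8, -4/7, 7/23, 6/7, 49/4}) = ∅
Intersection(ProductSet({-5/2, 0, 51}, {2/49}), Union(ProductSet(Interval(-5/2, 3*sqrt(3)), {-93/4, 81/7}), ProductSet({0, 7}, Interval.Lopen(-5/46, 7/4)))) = ProductSet({0}, {2/49})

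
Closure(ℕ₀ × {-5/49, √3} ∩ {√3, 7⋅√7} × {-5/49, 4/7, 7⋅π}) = ∅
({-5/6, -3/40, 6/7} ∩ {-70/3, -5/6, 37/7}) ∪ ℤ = ℤ ∪ {-5/6}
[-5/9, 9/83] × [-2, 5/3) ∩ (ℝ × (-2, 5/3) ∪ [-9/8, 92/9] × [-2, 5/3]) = [-5/9, 9/83] × [-2, 5/3)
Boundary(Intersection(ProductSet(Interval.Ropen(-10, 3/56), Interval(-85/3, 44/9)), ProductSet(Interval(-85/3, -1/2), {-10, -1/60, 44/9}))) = ProductSet(Interval(-10, -1/2), {-10, -1/60, 44/9})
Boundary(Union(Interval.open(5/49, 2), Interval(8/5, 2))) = {5/49, 2}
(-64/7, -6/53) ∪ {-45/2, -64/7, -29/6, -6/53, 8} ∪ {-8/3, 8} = {-45/2, 8} ∪ [-64/7, -6/53]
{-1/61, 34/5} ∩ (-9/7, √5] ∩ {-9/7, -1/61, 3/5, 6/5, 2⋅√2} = {-1/61}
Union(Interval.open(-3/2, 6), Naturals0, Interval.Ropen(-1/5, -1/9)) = Union(Interval.Lopen(-3/2, 6), Naturals0)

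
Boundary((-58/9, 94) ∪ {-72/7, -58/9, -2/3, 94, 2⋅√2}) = {-72/7, -58/9, 94}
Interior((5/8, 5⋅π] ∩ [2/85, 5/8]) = ∅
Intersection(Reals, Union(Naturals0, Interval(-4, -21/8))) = Union(Interval(-4, -21/8), Naturals0)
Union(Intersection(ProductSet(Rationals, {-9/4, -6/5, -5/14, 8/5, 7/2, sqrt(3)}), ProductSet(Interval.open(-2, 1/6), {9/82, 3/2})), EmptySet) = EmptySet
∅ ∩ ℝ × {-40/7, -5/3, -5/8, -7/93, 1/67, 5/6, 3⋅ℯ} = ∅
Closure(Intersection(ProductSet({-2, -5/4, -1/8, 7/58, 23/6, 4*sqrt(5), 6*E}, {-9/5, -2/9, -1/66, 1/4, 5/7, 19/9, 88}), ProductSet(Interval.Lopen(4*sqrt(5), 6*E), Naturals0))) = ProductSet({6*E}, {88})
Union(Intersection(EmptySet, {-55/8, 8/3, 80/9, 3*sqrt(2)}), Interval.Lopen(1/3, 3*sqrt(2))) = Interval.Lopen(1/3, 3*sqrt(2))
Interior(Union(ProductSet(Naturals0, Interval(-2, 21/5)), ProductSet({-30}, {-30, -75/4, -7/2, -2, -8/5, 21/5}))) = EmptySet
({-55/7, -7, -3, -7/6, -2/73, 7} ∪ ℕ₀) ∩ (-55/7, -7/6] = {-7, -3, -7/6}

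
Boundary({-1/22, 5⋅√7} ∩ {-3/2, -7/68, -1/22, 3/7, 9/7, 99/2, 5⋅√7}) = {-1/22, 5⋅√7}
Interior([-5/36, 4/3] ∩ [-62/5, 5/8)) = (-5/36, 5/8)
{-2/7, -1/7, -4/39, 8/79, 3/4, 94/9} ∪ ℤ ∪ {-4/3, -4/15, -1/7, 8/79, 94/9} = ℤ ∪ {-4/3, -2/7, -4/15, -1/7, -4/39, 8/79, 3/4, 94/9}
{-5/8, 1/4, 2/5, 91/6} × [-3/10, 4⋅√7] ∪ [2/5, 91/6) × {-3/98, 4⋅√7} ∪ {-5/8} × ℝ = ({-5/8} × ℝ) ∪ ([2/5, 91/6) × {-3/98, 4⋅√7}) ∪ ({-5/8, 1/4, 2/5, 91/6} × [-3/10, 4⋅√7])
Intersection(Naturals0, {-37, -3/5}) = EmptySet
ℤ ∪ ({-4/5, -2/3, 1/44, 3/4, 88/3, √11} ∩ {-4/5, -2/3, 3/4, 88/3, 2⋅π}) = ℤ ∪ {-4/5, -2/3, 3/4, 88/3}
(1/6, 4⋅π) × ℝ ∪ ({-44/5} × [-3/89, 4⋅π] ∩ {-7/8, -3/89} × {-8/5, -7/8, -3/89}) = (1/6, 4⋅π) × ℝ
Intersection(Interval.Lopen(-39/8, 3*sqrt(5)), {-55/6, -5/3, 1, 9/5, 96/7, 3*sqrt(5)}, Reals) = {-5/3, 1, 9/5, 3*sqrt(5)}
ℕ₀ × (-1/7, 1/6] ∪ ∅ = ℕ₀ × (-1/7, 1/6]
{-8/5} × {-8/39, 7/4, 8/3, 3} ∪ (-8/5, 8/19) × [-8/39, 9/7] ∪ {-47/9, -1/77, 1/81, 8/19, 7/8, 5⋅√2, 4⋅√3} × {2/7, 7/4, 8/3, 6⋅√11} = ({-8/5} × {-8/39, 7/4, 8/3, 3}) ∪ ((-8/5, 8/19) × [-8/39, 9/7]) ∪ ({-47/9, -1/77, 1/81, 8/19, 7/8, 5⋅√2, 4⋅√3} × {2/7, 7/4, 8/3, 6⋅√11})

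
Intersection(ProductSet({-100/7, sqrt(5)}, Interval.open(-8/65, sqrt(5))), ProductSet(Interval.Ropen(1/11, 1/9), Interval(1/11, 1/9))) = EmptySet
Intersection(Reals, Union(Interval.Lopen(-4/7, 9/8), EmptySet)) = Interval.Lopen(-4/7, 9/8)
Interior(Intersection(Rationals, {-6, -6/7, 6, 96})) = EmptySet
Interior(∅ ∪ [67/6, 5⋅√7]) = (67/6, 5⋅√7)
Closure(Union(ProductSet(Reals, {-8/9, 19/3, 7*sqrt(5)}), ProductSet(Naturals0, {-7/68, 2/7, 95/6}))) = Union(ProductSet(Naturals0, {-7/68, 2/7, 95/6}), ProductSet(Reals, {-8/9, 19/3, 7*sqrt(5)}))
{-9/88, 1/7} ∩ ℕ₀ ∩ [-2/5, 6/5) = ∅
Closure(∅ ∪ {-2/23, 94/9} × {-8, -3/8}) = {-2/23, 94/9} × {-8, -3/8}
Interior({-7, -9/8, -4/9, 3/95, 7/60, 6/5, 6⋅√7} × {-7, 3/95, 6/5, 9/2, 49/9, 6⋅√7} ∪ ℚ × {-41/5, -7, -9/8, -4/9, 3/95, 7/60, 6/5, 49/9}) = ∅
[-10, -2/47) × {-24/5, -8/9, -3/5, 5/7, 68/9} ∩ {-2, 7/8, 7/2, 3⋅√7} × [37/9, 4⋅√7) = {-2} × {68/9}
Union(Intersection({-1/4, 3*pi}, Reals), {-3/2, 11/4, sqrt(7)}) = {-3/2, -1/4, 11/4, sqrt(7), 3*pi}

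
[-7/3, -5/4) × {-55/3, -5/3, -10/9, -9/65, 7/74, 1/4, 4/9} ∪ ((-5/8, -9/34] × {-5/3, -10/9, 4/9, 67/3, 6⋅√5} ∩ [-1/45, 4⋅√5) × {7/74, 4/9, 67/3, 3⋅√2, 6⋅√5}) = [-7/3, -5/4) × {-55/3, -5/3, -10/9, -9/65, 7/74, 1/4, 4/9}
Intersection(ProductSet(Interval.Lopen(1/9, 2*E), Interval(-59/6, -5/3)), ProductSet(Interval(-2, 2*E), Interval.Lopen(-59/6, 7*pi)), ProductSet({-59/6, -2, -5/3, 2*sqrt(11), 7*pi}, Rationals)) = EmptySet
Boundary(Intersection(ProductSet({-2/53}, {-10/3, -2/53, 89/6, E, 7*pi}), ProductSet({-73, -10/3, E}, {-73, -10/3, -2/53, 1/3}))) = EmptySet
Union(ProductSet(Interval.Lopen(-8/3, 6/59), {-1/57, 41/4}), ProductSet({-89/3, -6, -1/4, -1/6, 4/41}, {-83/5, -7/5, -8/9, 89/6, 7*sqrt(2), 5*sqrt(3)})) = Union(ProductSet({-89/3, -6, -1/4, -1/6, 4/41}, {-83/5, -7/5, -8/9, 89/6, 7*sqrt(2), 5*sqrt(3)}), ProductSet(Interval.Lopen(-8/3, 6/59), {-1/57, 41/4}))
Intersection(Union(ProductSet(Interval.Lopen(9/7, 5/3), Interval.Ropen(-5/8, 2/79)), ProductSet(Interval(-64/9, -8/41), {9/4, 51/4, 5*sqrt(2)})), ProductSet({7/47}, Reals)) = EmptySet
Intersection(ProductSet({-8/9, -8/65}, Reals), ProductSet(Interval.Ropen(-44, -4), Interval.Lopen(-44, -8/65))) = EmptySet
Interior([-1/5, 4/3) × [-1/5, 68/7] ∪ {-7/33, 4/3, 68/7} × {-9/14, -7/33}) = (-1/5, 4/3) × (-1/5, 68/7)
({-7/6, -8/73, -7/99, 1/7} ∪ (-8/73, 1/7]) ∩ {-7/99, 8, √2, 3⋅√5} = {-7/99}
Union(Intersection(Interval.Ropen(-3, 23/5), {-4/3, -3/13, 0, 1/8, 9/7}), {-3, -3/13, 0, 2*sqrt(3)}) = {-3, -4/3, -3/13, 0, 1/8, 9/7, 2*sqrt(3)}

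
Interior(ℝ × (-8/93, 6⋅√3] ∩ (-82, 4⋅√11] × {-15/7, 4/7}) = ∅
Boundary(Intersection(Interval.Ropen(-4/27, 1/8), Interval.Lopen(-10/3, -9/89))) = {-4/27, -9/89}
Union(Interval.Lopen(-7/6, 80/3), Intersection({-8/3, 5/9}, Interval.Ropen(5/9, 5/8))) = Interval.Lopen(-7/6, 80/3)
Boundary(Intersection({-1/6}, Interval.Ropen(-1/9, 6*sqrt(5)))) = EmptySet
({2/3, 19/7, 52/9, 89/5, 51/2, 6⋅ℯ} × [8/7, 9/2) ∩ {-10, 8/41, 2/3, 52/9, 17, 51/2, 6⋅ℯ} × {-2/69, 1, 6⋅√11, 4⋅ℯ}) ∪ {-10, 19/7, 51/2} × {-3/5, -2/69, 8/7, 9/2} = {-10, 19/7, 51/2} × {-3/5, -2/69, 8/7, 9/2}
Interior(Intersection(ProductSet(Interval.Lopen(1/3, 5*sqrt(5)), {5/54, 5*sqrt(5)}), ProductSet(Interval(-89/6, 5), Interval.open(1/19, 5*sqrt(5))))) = EmptySet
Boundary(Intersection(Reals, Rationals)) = Reals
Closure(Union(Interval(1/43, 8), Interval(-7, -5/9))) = Union(Interval(-7, -5/9), Interval(1/43, 8))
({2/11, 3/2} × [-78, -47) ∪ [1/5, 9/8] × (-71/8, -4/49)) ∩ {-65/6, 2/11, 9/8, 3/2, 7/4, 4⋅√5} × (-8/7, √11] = {9/8} × (-8/7, -4/49)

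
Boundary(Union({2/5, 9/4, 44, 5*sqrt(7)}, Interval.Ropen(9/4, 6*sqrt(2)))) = {2/5, 9/4, 44, 6*sqrt(2), 5*sqrt(7)}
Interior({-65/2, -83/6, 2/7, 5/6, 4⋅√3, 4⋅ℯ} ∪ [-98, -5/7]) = (-98, -5/7)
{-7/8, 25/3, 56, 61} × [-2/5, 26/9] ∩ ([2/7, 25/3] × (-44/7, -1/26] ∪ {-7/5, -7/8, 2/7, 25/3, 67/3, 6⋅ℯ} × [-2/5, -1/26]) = {-7/8, 25/3} × [-2/5, -1/26]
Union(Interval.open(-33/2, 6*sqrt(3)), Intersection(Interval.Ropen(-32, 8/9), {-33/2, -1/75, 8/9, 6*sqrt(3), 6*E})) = Interval.Ropen(-33/2, 6*sqrt(3))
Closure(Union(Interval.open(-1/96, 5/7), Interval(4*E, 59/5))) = Union(Interval(-1/96, 5/7), Interval(4*E, 59/5))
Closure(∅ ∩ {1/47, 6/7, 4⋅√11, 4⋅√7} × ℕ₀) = ∅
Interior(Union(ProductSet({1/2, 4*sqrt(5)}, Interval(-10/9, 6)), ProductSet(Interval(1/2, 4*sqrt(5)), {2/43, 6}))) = EmptySet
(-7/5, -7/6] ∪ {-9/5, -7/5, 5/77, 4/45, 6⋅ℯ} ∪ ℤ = ℤ ∪ {-9/5, 5/77, 4/45, 6⋅ℯ} ∪ [-7/5, -7/6]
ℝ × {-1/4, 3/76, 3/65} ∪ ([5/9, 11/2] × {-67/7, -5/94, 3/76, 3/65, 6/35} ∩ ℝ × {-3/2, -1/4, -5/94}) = (ℝ × {-1/4, 3/76, 3/65}) ∪ ([5/9, 11/2] × {-5/94})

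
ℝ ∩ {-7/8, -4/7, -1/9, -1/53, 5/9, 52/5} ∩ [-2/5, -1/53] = {-1/9, -1/53}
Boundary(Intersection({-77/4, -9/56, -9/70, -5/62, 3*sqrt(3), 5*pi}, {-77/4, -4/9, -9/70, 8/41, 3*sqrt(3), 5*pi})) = {-77/4, -9/70, 3*sqrt(3), 5*pi}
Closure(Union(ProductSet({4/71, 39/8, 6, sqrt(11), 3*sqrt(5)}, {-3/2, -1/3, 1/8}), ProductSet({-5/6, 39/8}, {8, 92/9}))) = Union(ProductSet({-5/6, 39/8}, {8, 92/9}), ProductSet({4/71, 39/8, 6, sqrt(11), 3*sqrt(5)}, {-3/2, -1/3, 1/8}))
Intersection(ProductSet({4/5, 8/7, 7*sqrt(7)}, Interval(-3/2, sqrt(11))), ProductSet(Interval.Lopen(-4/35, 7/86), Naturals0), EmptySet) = EmptySet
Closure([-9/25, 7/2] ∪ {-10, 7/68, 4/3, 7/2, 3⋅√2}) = {-10, 3⋅√2} ∪ [-9/25, 7/2]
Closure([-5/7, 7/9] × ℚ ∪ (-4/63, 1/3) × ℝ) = [-5/7, 7/9] × ℝ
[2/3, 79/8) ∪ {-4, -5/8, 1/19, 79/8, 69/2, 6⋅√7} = {-4, -5/8, 1/19, 69/2, 6⋅√7} ∪ [2/3, 79/8]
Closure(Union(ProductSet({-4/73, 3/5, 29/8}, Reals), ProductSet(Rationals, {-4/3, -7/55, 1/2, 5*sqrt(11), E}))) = Union(ProductSet({-4/73, 3/5, 29/8}, Reals), ProductSet(Reals, {-4/3, -7/55, 1/2, 5*sqrt(11), E}))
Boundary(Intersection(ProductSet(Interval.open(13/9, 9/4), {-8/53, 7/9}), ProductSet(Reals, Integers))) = EmptySet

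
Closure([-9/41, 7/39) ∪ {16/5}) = [-9/41, 7/39] ∪ {16/5}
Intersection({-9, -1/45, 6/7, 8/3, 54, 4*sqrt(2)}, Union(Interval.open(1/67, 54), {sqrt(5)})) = {6/7, 8/3, 4*sqrt(2)}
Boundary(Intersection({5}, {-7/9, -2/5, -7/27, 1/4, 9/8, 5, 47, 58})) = {5}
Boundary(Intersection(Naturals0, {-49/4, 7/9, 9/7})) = EmptySet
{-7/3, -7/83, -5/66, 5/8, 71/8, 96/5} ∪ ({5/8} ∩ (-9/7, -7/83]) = {-7/3, -7/83, -5/66, 5/8, 71/8, 96/5}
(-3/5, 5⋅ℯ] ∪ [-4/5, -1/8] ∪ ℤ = ℤ ∪ [-4/5, 5⋅ℯ]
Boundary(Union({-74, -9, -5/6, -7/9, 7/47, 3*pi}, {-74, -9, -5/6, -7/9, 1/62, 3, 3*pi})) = {-74, -9, -5/6, -7/9, 1/62, 7/47, 3, 3*pi}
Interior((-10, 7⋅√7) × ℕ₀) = ∅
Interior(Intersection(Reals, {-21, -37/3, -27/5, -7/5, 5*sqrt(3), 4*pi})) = EmptySet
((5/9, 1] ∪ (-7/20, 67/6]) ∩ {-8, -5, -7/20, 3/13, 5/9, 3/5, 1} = {3/13, 5/9, 3/5, 1}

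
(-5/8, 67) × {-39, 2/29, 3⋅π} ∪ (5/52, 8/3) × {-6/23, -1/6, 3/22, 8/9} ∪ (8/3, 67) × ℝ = ((8/3, 67) × ℝ) ∪ ((5/52, 8/3) × {-6/23, -1/6, 3/22, 8/9}) ∪ ((-5/8, 67) × {-39, 2/29, 3⋅π})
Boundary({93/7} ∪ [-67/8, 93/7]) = {-67/8, 93/7}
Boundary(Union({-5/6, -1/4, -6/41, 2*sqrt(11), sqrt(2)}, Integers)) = Union({-5/6, -1/4, -6/41, 2*sqrt(11), sqrt(2)}, Integers)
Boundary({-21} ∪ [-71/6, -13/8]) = {-21, -71/6, -13/8}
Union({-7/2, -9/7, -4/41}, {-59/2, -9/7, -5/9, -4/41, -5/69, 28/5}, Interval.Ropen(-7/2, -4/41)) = Union({-59/2, -5/69, 28/5}, Interval(-7/2, -4/41))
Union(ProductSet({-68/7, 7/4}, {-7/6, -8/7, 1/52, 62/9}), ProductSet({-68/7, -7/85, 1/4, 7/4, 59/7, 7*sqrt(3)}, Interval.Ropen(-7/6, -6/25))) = Union(ProductSet({-68/7, 7/4}, {-7/6, -8/7, 1/52, 62/9}), ProductSet({-68/7, -7/85, 1/4, 7/4, 59/7, 7*sqrt(3)}, Interval.Ropen(-7/6, -6/25)))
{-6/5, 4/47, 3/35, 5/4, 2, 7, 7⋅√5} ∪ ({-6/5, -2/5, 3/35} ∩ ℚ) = {-6/5, -2/5, 4/47, 3/35, 5/4, 2, 7, 7⋅√5}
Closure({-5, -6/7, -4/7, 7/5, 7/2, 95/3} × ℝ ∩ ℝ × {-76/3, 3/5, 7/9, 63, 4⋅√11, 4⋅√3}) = {-5, -6/7, -4/7, 7/5, 7/2, 95/3} × {-76/3, 3/5, 7/9, 63, 4⋅√11, 4⋅√3}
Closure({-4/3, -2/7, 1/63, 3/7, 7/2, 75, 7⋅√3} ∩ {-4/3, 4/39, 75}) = {-4/3, 75}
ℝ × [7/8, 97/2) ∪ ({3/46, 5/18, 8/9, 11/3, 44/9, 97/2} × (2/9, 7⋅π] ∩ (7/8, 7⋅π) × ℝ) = (ℝ × [7/8, 97/2)) ∪ ({8/9, 11/3, 44/9} × (2/9, 7⋅π])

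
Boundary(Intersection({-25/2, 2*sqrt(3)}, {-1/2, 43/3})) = EmptySet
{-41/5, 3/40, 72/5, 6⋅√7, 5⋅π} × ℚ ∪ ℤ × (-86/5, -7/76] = (ℤ × (-86/5, -7/76]) ∪ ({-41/5, 3/40, 72/5, 6⋅√7, 5⋅π} × ℚ)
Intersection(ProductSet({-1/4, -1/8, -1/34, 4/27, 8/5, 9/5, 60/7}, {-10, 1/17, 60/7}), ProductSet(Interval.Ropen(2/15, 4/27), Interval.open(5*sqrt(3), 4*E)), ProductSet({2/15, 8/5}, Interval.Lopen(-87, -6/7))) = EmptySet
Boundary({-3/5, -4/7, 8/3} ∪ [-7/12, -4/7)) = {-3/5, -7/12, -4/7, 8/3}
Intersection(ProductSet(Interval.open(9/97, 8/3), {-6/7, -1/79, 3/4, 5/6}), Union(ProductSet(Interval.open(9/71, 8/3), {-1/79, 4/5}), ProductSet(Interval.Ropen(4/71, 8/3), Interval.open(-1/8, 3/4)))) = ProductSet(Interval.open(9/97, 8/3), {-1/79})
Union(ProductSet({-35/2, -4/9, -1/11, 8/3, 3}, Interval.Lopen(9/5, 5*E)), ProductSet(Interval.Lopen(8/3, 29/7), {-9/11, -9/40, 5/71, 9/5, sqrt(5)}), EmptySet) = Union(ProductSet({-35/2, -4/9, -1/11, 8/3, 3}, Interval.Lopen(9/5, 5*E)), ProductSet(Interval.Lopen(8/3, 29/7), {-9/11, -9/40, 5/71, 9/5, sqrt(5)}))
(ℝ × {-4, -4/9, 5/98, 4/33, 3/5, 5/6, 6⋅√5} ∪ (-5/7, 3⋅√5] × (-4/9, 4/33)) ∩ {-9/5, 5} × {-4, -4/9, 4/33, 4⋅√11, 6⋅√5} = {-9/5, 5} × {-4, -4/9, 4/33, 6⋅√5}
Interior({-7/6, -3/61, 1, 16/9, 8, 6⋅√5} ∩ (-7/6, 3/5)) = ∅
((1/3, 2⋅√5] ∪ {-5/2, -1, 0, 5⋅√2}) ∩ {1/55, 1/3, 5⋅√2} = {5⋅√2}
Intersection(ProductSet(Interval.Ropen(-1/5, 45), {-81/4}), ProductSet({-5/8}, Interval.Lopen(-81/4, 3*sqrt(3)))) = EmptySet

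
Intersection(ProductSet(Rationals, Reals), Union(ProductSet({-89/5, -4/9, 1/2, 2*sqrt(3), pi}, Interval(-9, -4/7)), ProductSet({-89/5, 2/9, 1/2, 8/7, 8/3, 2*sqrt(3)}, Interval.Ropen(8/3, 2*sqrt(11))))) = Union(ProductSet({-89/5, -4/9, 1/2}, Interval(-9, -4/7)), ProductSet({-89/5, 2/9, 1/2, 8/7, 8/3}, Interval.Ropen(8/3, 2*sqrt(11))))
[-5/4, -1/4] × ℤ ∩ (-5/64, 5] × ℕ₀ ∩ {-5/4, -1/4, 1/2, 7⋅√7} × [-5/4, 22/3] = ∅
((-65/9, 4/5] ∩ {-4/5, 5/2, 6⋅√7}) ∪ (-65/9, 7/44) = (-65/9, 7/44)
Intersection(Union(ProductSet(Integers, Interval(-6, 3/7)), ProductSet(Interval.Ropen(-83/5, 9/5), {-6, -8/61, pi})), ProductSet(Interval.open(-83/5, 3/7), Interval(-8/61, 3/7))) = Union(ProductSet(Interval.open(-83/5, 3/7), {-8/61}), ProductSet(Range(-16, 1, 1), Interval(-8/61, 3/7)))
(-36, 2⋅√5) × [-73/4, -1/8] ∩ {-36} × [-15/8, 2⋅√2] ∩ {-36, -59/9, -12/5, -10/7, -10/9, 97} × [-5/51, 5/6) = ∅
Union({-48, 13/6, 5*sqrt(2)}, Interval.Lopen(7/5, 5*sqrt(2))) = Union({-48}, Interval.Lopen(7/5, 5*sqrt(2)))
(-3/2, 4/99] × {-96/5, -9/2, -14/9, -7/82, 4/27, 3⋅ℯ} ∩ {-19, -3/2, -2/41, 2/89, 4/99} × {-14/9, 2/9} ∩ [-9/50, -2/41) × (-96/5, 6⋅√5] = ∅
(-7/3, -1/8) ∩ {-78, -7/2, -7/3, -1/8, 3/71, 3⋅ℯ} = ∅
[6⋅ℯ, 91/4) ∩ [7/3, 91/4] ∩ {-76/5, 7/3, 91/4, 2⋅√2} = ∅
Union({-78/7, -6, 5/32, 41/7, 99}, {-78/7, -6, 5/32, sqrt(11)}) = {-78/7, -6, 5/32, 41/7, 99, sqrt(11)}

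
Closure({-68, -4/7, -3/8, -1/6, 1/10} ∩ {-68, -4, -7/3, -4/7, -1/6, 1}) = {-68, -4/7, -1/6}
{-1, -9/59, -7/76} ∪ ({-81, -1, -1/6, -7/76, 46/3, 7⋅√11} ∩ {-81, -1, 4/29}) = {-81, -1, -9/59, -7/76}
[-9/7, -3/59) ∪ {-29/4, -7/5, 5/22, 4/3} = {-29/4, -7/5, 5/22, 4/3} ∪ [-9/7, -3/59)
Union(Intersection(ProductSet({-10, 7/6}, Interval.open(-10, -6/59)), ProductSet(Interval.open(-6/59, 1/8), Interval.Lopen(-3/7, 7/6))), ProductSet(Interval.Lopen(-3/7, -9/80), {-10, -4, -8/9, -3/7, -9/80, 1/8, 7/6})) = ProductSet(Interval.Lopen(-3/7, -9/80), {-10, -4, -8/9, -3/7, -9/80, 1/8, 7/6})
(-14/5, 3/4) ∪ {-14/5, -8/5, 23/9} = [-14/5, 3/4) ∪ {23/9}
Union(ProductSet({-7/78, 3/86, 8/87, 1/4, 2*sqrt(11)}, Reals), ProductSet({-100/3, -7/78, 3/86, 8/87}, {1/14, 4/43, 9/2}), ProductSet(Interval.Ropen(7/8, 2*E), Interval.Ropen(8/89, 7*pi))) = Union(ProductSet({-100/3, -7/78, 3/86, 8/87}, {1/14, 4/43, 9/2}), ProductSet({-7/78, 3/86, 8/87, 1/4, 2*sqrt(11)}, Reals), ProductSet(Interval.Ropen(7/8, 2*E), Interval.Ropen(8/89, 7*pi)))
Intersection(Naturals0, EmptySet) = EmptySet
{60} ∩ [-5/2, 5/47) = ∅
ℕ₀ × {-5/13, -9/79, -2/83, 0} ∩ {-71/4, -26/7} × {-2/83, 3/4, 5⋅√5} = ∅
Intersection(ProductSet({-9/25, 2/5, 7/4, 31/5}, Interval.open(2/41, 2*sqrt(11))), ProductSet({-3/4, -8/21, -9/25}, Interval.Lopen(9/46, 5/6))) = ProductSet({-9/25}, Interval.Lopen(9/46, 5/6))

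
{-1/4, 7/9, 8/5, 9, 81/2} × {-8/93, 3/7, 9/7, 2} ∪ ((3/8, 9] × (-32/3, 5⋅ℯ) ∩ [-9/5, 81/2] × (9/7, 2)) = ((3/8, 9] × (9/7, 2)) ∪ ({-1/4, 7/9, 8/5, 9, 81/2} × {-8/93, 3/7, 9/7, 2})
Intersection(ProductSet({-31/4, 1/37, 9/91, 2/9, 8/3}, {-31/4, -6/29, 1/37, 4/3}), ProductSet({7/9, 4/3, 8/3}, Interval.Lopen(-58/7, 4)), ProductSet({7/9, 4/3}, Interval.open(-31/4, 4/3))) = EmptySet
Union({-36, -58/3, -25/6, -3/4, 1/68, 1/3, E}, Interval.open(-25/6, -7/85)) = Union({-36, -58/3, 1/68, 1/3, E}, Interval.Ropen(-25/6, -7/85))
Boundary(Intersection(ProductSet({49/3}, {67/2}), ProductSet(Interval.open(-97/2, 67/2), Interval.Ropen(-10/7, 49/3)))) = EmptySet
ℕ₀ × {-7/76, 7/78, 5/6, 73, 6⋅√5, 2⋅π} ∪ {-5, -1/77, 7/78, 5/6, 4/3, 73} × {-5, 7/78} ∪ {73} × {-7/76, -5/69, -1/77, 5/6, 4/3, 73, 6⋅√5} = ({-5, -1/77, 7/78, 5/6, 4/3, 73} × {-5, 7/78}) ∪ ({73} × {-7/76, -5/69, -1/77, 5/6, 4/3, 73, 6⋅√5}) ∪ (ℕ₀ × {-7/76, 7/78, 5/6, 73, 6⋅√5, 2⋅π})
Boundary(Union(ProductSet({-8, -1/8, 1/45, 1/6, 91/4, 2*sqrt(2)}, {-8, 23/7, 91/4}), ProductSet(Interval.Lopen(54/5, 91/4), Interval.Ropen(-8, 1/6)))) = Union(ProductSet({54/5, 91/4}, Interval(-8, 1/6)), ProductSet({-8, -1/8, 1/45, 1/6, 91/4, 2*sqrt(2)}, {-8, 23/7, 91/4}), ProductSet(Interval(54/5, 91/4), {-8, 1/6}))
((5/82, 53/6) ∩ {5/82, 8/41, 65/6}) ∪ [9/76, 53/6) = [9/76, 53/6)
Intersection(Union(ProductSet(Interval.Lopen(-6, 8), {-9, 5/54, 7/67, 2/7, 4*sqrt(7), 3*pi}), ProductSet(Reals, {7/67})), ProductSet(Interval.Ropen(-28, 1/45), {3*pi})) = ProductSet(Interval.open(-6, 1/45), {3*pi})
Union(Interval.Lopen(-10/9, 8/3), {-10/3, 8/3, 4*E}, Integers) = Union({-10/3, 4*E}, Integers, Interval.Lopen(-10/9, 8/3))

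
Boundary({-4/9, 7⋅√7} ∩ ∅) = ∅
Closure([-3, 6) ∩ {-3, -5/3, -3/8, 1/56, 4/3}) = {-3, -5/3, -3/8, 1/56, 4/3}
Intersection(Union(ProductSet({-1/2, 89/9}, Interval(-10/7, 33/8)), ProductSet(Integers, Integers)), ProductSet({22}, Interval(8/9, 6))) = ProductSet({22}, Range(1, 7, 1))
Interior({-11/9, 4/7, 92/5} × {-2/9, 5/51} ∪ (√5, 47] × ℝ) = (√5, 47) × ℝ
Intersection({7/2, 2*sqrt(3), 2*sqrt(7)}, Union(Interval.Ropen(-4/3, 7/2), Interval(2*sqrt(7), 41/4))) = {2*sqrt(3), 2*sqrt(7)}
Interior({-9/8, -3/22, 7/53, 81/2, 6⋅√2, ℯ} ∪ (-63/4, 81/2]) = (-63/4, 81/2)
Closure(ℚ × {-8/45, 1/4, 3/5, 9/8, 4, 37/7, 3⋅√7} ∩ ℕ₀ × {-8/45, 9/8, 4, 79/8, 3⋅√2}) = ℕ₀ × {-8/45, 9/8, 4}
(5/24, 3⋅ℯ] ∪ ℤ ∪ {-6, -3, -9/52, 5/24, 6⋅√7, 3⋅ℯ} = ℤ ∪ {-9/52, 6⋅√7} ∪ [5/24, 3⋅ℯ]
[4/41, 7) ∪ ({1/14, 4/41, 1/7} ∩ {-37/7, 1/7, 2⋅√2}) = [4/41, 7)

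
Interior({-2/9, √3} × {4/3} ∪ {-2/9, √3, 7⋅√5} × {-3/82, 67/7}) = ∅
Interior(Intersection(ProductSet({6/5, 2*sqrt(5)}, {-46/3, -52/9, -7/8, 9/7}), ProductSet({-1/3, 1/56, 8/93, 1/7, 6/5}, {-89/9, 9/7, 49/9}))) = EmptySet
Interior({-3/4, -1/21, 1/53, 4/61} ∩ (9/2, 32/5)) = ∅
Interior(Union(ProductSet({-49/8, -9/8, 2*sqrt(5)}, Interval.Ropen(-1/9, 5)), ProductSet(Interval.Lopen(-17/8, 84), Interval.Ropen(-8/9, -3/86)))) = ProductSet(Interval.open(-17/8, 84), Interval.open(-8/9, -3/86))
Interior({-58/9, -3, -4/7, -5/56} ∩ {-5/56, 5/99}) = ∅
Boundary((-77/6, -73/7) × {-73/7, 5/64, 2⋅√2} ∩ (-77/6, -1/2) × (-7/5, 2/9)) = [-77/6, -73/7] × {5/64}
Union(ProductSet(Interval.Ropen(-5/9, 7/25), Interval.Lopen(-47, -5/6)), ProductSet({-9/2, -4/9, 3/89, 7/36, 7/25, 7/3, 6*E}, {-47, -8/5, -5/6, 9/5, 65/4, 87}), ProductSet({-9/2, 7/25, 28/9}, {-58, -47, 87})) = Union(ProductSet({-9/2, 7/25, 28/9}, {-58, -47, 87}), ProductSet({-9/2, -4/9, 3/89, 7/36, 7/25, 7/3, 6*E}, {-47, -8/5, -5/6, 9/5, 65/4, 87}), ProductSet(Interval.Ropen(-5/9, 7/25), Interval.Lopen(-47, -5/6)))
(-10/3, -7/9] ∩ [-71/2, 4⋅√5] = (-10/3, -7/9]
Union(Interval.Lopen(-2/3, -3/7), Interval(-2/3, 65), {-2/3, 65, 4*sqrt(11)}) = Interval(-2/3, 65)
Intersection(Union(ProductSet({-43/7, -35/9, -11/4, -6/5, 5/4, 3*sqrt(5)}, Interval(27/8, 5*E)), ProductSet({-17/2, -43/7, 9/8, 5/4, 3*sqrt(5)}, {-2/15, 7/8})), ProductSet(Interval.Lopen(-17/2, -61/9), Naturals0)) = EmptySet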